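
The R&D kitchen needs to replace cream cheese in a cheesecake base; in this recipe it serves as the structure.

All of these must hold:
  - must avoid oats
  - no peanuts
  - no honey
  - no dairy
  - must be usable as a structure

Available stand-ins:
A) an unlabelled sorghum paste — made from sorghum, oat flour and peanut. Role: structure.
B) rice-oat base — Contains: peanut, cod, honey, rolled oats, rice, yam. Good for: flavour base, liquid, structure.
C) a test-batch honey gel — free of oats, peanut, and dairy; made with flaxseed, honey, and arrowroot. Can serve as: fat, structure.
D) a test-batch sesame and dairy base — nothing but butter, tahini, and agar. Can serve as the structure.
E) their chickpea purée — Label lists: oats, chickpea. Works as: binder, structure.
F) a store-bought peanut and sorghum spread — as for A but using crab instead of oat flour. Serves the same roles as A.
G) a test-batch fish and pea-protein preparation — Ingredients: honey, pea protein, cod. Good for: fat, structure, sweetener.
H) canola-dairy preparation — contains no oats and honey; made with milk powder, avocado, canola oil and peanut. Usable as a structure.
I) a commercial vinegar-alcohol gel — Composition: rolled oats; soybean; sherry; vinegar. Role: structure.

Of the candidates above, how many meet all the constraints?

0

A: has oat flour, so not oat-free; has peanut, so not peanut-free — out
B: has rolled oats, so not oat-free; has peanut, so not peanut-free (and 1 more) — no
C: has honey, so not honey-free — no
D: has butter, so not dairy-free — no
E: has oats, so not oat-free — out
F: has peanut, so not peanut-free — out
G: has honey, so not honey-free — reject
H: has peanut, so not peanut-free; has milk powder, so not dairy-free — reject
I: has rolled oats, so not oat-free — no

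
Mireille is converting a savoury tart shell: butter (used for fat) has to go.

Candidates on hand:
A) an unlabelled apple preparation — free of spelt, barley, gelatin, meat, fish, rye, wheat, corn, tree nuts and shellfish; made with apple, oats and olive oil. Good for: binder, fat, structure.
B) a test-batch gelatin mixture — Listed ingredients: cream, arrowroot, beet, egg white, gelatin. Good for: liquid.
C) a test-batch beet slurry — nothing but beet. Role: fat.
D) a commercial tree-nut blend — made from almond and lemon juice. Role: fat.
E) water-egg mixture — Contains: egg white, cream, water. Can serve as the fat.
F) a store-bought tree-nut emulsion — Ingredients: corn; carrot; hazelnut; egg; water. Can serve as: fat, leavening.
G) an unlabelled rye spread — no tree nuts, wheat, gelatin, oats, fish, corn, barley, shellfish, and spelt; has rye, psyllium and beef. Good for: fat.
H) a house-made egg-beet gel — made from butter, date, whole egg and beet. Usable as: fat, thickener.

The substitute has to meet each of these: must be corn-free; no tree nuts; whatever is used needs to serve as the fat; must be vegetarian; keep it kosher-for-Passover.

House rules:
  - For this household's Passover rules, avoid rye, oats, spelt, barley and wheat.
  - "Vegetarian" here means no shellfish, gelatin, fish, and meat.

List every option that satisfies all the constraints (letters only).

A: has oats, so not kosher-for-Passover — out
B: not usable as a fat; has gelatin, so not vegetarian — reject
C: only beet; none excluded — keep
D: has almond, so not tree-nut-free — reject
E: only cream, egg white, and water; none excluded — keep
F: has hazelnut, so not tree-nut-free; has corn, so not corn-free — reject
G: has rye, so not kosher-for-Passover; has beef, so not vegetarian — out
H: works as a fat, no tree nuts, kosher-for-Passover — OK

C, E, H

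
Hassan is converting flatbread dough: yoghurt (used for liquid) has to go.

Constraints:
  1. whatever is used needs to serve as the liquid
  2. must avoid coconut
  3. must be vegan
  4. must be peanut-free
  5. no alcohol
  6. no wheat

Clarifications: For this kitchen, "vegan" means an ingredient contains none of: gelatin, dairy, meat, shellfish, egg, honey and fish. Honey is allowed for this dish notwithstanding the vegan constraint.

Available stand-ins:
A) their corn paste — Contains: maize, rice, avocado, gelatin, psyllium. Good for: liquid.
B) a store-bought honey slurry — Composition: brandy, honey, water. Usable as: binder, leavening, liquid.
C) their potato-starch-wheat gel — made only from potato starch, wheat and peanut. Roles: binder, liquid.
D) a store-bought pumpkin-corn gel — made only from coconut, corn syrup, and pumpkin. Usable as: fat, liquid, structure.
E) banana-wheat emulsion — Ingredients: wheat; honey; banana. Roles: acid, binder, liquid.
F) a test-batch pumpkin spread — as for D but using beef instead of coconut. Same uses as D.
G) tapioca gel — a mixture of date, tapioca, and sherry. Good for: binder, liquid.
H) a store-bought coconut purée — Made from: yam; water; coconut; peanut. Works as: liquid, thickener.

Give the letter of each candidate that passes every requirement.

none

A: has gelatin, so not vegan — out
B: has brandy, so not alcohol-free — reject
C: has peanut, so not peanut-free; has wheat, so not wheat-free — reject
D: has coconut, so not coconut-free — out
E: has wheat, so not wheat-free — no
F: has beef, so not vegan — reject
G: has sherry, so not alcohol-free — no
H: has peanut, so not peanut-free; has coconut, so not coconut-free — no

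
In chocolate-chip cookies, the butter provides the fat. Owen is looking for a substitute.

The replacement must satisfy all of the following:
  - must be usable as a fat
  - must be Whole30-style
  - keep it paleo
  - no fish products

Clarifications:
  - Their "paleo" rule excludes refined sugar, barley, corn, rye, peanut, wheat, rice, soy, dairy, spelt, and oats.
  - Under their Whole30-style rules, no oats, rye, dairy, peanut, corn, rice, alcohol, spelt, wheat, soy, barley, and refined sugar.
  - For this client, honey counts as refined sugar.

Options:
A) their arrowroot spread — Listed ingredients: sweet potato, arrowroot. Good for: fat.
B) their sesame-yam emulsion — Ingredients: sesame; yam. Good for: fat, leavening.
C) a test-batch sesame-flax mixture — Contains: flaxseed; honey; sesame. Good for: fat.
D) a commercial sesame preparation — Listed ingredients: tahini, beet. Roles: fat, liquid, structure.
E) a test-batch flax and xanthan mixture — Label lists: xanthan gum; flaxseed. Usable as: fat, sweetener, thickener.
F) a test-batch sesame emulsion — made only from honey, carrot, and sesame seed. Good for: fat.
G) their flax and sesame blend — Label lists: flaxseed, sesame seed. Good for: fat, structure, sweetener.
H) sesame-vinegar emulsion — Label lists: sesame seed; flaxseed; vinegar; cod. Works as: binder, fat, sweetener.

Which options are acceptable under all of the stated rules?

A: every rule checks out — OK
B: Whole30-style, no fish — valid
C: has honey, so not paleo; has honey, so not Whole30-style — reject
D: only tahini and beet; none excluded — keep
E: Whole30-style, no fish — keep
F: has honey, so not paleo; has honey, so not Whole30-style — reject
G: only sesame seed and flaxseed; none excluded — keep
H: has cod, so not fish-free — no

A, B, D, E, G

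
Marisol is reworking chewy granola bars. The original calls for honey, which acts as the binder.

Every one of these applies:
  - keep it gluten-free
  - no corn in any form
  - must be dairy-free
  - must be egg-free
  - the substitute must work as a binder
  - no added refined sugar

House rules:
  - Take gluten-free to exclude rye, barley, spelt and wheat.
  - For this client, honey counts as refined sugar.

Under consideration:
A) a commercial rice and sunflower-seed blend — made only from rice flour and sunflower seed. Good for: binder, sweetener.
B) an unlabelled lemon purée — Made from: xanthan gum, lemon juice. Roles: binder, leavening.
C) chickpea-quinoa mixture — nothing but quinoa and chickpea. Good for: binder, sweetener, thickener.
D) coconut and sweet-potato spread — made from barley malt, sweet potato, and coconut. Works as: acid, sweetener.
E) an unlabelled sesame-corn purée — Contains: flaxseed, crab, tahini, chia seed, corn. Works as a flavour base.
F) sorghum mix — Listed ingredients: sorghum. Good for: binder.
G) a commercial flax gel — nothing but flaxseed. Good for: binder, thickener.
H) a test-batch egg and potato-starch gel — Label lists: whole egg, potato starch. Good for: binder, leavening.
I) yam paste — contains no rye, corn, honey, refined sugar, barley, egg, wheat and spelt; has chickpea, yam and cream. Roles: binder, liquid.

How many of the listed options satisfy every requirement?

A: no-added-sugar, no egg — OK
B: only lemon juice and xanthan gum; none excluded — OK
C: nothing on the exclusion list — valid
D: not usable as a binder; has barley malt, so not gluten-free — reject
E: not usable as a binder; has corn, so not corn-free — out
F: no dairy, no-added-sugar — valid
G: every rule checks out — OK
H: has whole egg, so not egg-free — no
I: has cream, so not dairy-free — no

5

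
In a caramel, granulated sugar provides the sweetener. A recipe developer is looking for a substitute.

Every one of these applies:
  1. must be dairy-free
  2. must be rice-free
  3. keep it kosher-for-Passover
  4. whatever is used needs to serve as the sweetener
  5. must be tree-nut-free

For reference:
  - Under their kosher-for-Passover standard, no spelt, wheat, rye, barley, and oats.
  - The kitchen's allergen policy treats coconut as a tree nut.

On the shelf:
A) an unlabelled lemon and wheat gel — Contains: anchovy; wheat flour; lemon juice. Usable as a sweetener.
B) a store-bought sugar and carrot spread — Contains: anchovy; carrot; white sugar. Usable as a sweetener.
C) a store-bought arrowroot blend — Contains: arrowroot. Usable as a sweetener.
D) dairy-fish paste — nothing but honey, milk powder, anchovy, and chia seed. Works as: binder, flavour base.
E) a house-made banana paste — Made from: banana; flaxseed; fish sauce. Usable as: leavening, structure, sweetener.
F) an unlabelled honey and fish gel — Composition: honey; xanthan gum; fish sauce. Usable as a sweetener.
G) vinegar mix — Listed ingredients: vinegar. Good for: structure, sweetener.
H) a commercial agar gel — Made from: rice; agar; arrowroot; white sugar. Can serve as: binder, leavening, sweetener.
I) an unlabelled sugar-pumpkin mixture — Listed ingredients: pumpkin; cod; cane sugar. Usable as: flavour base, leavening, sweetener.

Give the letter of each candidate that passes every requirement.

B, C, E, F, G, I

A: has wheat flour, so not kosher-for-Passover — out
B: every rule checks out — keep
C: no rice, no dairy — keep
D: not usable as a sweetener; has milk powder, so not dairy-free — no
E: kosher-for-Passover, no dairy — OK
F: works as a sweetener, no rice, tree-nut-free — OK
G: works as a sweetener, tree-nut-free, no rice — valid
H: has rice, so not rice-free — out
I: nothing on the exclusion list — OK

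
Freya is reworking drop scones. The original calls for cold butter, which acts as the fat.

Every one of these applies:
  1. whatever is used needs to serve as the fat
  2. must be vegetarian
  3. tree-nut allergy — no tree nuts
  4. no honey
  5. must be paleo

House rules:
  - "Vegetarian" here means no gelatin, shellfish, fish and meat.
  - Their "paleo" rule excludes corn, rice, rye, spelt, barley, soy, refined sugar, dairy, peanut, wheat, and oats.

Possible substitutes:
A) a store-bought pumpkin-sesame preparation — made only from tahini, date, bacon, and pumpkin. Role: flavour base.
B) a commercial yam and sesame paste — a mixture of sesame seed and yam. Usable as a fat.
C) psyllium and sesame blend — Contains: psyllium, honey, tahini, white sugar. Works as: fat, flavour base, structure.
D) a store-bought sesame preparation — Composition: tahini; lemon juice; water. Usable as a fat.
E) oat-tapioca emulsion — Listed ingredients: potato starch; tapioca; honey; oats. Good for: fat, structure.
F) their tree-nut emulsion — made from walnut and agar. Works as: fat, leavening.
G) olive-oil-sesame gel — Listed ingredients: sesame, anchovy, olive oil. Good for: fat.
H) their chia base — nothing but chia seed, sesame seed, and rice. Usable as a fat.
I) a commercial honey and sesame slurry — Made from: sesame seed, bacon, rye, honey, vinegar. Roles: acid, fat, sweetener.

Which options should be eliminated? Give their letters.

A: not usable as a fat; has bacon, so not vegetarian — no
B: only sesame seed and yam; none excluded — keep
C: has white sugar, so not paleo; has honey, so not honey-free — out
D: only tahini, water, and lemon juice; none excluded — valid
E: has oats, so not paleo; has honey, so not honey-free — out
F: has walnut, so not tree-nut-free — reject
G: has anchovy, so not vegetarian — reject
H: has rice, so not paleo — reject
I: has bacon, so not vegetarian; has rye, so not paleo (and 1 more) — out

A, C, E, F, G, H, I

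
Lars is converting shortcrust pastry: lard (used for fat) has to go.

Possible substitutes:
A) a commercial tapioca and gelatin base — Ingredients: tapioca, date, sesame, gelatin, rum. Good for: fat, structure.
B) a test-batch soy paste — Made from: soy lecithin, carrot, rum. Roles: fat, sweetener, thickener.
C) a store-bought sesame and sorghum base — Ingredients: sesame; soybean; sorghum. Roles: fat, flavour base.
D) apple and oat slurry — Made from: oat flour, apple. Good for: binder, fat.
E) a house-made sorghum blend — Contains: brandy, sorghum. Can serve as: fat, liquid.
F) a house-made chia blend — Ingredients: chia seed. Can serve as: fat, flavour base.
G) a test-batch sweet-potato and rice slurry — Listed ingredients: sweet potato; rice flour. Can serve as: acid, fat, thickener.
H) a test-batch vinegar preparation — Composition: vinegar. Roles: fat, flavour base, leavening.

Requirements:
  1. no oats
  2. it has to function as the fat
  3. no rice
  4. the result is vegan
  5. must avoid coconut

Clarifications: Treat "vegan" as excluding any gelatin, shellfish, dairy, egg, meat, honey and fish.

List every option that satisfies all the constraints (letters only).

B, C, E, F, H

A: has gelatin, so not vegan — out
B: only rum, soy lecithin and carrot; none excluded — keep
C: nothing on the exclusion list — OK
D: has oat flour, so not oat-free — out
E: no coconut, vegan — valid
F: nothing on the exclusion list — OK
G: has rice flour, so not rice-free — out
H: works as a fat, no oats, no coconut — OK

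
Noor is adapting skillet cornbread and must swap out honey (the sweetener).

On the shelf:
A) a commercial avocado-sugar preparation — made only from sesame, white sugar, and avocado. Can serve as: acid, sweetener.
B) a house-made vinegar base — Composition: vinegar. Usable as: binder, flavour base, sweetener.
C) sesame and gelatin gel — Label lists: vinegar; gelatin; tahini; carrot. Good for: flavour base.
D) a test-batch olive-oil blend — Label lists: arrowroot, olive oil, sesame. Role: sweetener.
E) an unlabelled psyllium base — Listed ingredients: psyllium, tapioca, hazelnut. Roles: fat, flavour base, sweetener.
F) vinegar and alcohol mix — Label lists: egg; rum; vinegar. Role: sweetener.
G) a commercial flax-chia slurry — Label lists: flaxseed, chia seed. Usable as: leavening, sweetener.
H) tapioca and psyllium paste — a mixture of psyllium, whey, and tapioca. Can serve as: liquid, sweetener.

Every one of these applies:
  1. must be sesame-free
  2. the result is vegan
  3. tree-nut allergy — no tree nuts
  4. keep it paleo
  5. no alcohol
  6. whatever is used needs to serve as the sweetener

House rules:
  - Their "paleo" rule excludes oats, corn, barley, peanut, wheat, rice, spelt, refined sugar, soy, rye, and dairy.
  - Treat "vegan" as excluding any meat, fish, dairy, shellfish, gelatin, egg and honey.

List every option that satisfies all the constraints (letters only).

B, G

A: has white sugar, so not paleo; has sesame, so not sesame-free — out
B: only vinegar; none excluded — valid
C: not usable as a sweetener; has gelatin, so not vegan (and 1 more) — no
D: has sesame, so not sesame-free — out
E: has hazelnut, so not tree-nut-free — no
F: has egg, so not vegan; has rum, so not alcohol-free — no
G: only chia seed and flaxseed; none excluded — keep
H: has whey, so not paleo; has whey, so not vegan — no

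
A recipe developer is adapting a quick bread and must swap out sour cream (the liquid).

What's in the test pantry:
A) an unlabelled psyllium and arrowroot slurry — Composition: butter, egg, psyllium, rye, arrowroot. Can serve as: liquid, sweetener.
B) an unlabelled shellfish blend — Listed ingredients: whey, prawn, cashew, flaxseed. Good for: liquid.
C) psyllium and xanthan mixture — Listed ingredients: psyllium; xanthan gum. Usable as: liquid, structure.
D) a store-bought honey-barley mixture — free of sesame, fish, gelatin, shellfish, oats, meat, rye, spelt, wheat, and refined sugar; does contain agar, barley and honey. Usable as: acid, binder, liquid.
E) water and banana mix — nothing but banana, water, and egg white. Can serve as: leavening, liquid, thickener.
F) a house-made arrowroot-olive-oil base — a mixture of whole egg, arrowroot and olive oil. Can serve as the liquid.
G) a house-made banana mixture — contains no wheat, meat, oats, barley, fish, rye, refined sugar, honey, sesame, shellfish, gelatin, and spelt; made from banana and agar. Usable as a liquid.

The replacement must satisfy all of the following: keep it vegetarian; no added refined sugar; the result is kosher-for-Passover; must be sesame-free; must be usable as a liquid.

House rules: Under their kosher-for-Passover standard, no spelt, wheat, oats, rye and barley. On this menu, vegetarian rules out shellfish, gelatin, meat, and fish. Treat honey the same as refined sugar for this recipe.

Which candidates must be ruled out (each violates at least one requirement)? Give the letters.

A: has rye, so not kosher-for-Passover — reject
B: has prawn, so not vegetarian — reject
C: works as a liquid, no sesame, vegetarian — valid
D: has barley, so not kosher-for-Passover; has honey, so not no-added-sugar — reject
E: works as a liquid, vegetarian, no-added-sugar — OK
F: only whole egg, olive oil, and arrowroot; none excluded — OK
G: kosher-for-Passover, no-added-sugar — OK

A, B, D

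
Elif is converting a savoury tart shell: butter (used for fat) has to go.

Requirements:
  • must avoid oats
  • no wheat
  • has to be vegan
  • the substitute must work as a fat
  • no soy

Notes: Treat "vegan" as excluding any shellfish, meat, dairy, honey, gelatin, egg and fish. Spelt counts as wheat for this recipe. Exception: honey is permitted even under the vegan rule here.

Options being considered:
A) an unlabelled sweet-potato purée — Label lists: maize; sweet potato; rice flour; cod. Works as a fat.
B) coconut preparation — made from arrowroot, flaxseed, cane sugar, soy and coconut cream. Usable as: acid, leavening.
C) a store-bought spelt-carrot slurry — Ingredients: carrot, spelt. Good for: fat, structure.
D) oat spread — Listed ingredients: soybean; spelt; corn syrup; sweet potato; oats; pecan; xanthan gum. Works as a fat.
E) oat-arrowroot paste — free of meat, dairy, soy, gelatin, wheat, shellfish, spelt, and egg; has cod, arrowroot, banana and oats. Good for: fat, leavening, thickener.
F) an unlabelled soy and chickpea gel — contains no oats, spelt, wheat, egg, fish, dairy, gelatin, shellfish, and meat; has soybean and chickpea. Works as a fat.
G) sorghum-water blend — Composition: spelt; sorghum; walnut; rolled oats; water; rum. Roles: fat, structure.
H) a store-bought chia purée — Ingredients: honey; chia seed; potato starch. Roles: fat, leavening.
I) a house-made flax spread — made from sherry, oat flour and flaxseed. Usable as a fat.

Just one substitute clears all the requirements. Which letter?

H

A: has cod, so not vegan — reject
B: not usable as a fat; has soy, so not soy-free — out
C: has spelt, so not wheat-free — no
D: has soybean, so not soy-free; has spelt, so not wheat-free (and 1 more) — out
E: has cod, so not vegan; has oats, so not oat-free — out
F: has soybean, so not soy-free — no
G: has spelt, so not wheat-free; has rolled oats, so not oat-free — out
H: honey is permitted under the vegan carve-out; nothing else excluded — OK
I: has oat flour, so not oat-free — reject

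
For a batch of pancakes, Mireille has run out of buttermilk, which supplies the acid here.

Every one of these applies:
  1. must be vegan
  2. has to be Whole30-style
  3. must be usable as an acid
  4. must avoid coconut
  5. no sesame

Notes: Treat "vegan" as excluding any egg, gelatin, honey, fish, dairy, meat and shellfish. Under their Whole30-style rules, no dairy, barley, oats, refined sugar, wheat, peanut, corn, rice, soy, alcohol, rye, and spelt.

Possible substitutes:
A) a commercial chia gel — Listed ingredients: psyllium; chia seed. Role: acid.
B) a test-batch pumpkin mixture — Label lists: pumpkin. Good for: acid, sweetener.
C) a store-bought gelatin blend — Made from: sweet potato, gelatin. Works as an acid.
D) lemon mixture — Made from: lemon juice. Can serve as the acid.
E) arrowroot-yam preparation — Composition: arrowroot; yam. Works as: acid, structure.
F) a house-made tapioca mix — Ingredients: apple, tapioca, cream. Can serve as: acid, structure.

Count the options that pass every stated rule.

A: all constraints satisfied — valid
B: only pumpkin; none excluded — valid
C: has gelatin, so not vegan — no
D: vegan, no coconut — valid
E: only arrowroot and yam; none excluded — OK
F: has cream, so not vegan; has cream, so not Whole30-style — reject

4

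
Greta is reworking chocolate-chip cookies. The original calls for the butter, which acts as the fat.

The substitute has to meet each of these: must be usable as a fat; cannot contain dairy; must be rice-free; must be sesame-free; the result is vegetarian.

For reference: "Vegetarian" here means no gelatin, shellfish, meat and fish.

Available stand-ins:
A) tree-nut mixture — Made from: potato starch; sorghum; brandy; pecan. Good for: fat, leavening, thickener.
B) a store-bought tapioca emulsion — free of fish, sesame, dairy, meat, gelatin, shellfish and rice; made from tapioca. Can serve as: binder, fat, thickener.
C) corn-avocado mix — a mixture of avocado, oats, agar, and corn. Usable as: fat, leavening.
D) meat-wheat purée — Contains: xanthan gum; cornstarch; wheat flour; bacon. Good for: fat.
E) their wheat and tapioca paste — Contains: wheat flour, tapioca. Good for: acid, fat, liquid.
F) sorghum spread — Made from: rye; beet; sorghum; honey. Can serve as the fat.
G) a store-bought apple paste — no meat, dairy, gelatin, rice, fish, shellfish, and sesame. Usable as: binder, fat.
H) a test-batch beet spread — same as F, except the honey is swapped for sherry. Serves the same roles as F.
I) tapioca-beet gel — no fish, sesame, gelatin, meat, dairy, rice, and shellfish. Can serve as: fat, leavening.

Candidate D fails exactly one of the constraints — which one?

vegetarian

usable as a fat: satisfied
vegetarian: has bacon — fails
sesame-free: satisfied
dairy-free: satisfied
rice-free: satisfied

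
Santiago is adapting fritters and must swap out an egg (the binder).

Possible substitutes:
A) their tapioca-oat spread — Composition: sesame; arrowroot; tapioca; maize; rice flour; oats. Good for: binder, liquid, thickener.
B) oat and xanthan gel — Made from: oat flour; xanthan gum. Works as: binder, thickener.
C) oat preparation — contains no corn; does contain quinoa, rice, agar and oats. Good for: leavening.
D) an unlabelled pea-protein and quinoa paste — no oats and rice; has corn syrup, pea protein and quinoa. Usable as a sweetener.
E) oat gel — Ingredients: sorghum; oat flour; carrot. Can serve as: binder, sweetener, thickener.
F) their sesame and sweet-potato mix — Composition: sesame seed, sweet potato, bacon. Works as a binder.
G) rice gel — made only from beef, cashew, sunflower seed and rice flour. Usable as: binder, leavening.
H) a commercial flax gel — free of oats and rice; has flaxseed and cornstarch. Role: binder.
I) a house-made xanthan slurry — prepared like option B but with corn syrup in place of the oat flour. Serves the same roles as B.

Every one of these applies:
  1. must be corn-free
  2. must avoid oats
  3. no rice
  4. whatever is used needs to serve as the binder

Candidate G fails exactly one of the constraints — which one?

rice-free

usable as a binder: satisfied
corn-free: satisfied
oat-free: satisfied
rice-free: has rice flour — fails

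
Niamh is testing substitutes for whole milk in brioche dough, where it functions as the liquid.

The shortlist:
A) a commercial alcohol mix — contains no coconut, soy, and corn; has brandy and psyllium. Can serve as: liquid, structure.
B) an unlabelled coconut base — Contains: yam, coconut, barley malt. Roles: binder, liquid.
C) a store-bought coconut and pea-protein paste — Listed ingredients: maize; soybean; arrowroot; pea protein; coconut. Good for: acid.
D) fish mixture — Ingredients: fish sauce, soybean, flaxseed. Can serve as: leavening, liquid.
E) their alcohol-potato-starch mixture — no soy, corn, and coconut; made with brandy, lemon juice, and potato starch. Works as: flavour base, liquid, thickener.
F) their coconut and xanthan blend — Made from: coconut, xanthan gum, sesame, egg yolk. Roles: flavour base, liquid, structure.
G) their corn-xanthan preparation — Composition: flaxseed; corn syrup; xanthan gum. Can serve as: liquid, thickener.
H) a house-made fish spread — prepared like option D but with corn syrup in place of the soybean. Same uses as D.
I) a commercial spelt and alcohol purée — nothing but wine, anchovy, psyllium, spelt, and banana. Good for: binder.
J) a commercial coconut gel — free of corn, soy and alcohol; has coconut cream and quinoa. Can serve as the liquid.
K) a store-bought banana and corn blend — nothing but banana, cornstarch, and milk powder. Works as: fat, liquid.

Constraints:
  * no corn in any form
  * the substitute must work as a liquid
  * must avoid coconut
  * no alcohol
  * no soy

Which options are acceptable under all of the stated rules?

A: has brandy, so not alcohol-free — no
B: has coconut, so not coconut-free — reject
C: not usable as a liquid; has coconut, so not coconut-free (and 2 more) — no
D: has soybean, so not soy-free — out
E: has brandy, so not alcohol-free — reject
F: has coconut, so not coconut-free — out
G: has corn syrup, so not corn-free — no
H: has corn syrup, so not corn-free — out
I: not usable as a liquid; has wine, so not alcohol-free — reject
J: has coconut cream, so not coconut-free — reject
K: has cornstarch, so not corn-free — reject

none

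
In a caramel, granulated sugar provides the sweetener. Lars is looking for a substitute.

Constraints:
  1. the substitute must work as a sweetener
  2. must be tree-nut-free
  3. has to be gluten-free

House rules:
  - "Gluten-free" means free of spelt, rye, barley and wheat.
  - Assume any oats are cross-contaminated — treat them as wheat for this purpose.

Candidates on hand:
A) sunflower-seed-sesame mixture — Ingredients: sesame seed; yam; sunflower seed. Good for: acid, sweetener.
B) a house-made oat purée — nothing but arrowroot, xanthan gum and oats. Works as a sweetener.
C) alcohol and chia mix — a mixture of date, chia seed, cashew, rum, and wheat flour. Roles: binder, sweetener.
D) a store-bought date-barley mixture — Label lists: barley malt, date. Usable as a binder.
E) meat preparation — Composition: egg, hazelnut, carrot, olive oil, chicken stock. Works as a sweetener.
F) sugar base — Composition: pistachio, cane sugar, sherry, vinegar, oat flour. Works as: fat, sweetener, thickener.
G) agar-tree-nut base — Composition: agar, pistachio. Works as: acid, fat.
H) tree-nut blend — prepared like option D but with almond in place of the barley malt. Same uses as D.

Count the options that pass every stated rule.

A: only sesame seed, sunflower seed and yam; none excluded — valid
B: has oats, so not gluten-free — out
C: has wheat flour, so not gluten-free; has cashew, so not tree-nut-free — reject
D: not usable as a sweetener; has barley malt, so not gluten-free — out
E: has hazelnut, so not tree-nut-free — out
F: has oat flour, so not gluten-free; has pistachio, so not tree-nut-free — no
G: not usable as a sweetener; has pistachio, so not tree-nut-free — out
H: not usable as a sweetener; has almond, so not tree-nut-free — reject

1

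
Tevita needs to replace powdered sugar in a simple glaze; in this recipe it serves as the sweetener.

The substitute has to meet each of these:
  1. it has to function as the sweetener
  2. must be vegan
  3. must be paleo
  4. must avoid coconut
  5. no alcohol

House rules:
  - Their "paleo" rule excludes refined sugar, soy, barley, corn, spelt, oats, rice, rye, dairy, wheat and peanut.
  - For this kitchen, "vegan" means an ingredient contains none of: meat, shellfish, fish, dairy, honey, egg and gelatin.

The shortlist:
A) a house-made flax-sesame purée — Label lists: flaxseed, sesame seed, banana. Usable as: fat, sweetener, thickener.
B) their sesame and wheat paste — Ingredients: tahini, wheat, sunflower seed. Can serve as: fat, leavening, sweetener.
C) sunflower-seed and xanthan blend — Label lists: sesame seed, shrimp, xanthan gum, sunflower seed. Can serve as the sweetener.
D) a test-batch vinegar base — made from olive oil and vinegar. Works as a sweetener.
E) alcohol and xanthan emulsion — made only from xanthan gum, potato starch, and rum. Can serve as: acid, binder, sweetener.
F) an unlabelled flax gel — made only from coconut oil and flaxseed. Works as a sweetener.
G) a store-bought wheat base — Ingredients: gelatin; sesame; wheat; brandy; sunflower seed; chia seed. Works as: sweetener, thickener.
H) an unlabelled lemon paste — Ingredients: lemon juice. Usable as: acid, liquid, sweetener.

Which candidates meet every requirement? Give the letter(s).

A, D, H

A: only sesame seed, flaxseed, and banana; none excluded — valid
B: has wheat, so not paleo — no
C: has shrimp, so not vegan — out
D: all constraints satisfied — OK
E: has rum, so not alcohol-free — no
F: has coconut oil, so not coconut-free — no
G: has wheat, so not paleo; has gelatin, so not vegan (and 1 more) — no
H: only lemon juice; none excluded — OK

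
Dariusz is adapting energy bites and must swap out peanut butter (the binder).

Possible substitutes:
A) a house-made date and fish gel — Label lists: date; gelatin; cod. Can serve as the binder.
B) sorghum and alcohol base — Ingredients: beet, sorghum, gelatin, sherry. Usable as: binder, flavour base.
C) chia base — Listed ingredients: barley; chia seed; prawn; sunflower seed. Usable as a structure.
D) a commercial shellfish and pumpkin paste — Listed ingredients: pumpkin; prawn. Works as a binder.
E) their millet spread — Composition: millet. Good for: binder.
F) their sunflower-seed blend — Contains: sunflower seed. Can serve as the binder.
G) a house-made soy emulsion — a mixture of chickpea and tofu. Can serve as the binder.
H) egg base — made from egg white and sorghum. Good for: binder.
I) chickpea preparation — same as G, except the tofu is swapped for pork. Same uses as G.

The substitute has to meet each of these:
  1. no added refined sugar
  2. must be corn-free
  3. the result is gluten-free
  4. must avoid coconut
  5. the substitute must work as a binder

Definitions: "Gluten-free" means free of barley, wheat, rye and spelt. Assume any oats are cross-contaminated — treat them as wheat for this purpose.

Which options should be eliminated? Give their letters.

C

A: works as a binder, no coconut, gluten-free — valid
B: sherry and gelatin etc. — none of it excluded — OK
C: not usable as a binder; has barley, so not gluten-free — no
D: every rule checks out — valid
E: works as a binder, gluten-free, no refined sugar — OK
F: works as a binder, gluten-free, no coconut — OK
G: nothing on the exclusion list — keep
H: works as a binder, no coconut, gluten-free — OK
I: nothing on the exclusion list — keep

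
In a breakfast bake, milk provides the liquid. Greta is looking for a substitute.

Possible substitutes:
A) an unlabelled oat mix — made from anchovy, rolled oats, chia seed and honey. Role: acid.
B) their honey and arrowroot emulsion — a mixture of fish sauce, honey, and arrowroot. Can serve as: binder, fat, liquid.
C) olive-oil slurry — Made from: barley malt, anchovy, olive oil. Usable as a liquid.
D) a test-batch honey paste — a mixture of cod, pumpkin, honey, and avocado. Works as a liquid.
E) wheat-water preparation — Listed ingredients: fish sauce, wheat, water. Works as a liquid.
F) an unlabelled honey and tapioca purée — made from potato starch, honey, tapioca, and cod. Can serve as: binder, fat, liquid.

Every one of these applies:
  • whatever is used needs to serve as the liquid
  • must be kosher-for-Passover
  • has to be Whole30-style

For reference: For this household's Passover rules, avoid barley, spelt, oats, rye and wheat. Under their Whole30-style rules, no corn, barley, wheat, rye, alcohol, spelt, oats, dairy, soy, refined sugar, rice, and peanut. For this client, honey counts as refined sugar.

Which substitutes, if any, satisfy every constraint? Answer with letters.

A: not usable as a liquid; has rolled oats, so not kosher-for-Passover (and 1 more) — out
B: has honey, so not Whole30-style — reject
C: has barley malt, so not kosher-for-Passover; has barley malt, so not Whole30-style — out
D: has honey, so not Whole30-style — reject
E: has wheat, so not kosher-for-Passover; has wheat, so not Whole30-style — out
F: has honey, so not Whole30-style — out

none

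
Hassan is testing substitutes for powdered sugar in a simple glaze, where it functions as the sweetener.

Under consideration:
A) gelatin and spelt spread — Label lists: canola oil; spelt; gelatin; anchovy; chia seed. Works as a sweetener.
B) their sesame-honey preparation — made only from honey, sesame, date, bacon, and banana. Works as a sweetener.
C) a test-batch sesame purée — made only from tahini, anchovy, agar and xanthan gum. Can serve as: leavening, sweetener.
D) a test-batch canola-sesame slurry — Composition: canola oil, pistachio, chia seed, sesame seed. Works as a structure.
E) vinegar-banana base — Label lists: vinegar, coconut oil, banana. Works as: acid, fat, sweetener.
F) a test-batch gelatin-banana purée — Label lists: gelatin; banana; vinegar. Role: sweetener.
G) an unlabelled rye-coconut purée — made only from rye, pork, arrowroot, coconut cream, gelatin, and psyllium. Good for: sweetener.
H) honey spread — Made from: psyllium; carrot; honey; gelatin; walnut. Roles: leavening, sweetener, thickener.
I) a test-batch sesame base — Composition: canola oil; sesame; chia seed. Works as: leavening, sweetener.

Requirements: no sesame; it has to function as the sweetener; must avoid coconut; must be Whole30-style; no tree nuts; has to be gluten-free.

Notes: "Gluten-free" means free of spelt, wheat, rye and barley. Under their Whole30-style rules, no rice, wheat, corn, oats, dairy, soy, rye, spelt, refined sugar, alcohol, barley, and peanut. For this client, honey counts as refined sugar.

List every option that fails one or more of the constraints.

A: has spelt, so not gluten-free; has spelt, so not Whole30-style — reject
B: has honey, so not Whole30-style; has sesame, so not sesame-free — out
C: has tahini, so not sesame-free — out
D: not usable as a sweetener; has sesame seed, so not sesame-free (and 1 more) — no
E: has coconut oil, so not coconut-free — reject
F: only gelatin, vinegar, and banana; none excluded — keep
G: has rye, so not gluten-free; has rye, so not Whole30-style (and 1 more) — out
H: has honey, so not Whole30-style; has walnut, so not tree-nut-free — reject
I: has sesame, so not sesame-free — reject

A, B, C, D, E, G, H, I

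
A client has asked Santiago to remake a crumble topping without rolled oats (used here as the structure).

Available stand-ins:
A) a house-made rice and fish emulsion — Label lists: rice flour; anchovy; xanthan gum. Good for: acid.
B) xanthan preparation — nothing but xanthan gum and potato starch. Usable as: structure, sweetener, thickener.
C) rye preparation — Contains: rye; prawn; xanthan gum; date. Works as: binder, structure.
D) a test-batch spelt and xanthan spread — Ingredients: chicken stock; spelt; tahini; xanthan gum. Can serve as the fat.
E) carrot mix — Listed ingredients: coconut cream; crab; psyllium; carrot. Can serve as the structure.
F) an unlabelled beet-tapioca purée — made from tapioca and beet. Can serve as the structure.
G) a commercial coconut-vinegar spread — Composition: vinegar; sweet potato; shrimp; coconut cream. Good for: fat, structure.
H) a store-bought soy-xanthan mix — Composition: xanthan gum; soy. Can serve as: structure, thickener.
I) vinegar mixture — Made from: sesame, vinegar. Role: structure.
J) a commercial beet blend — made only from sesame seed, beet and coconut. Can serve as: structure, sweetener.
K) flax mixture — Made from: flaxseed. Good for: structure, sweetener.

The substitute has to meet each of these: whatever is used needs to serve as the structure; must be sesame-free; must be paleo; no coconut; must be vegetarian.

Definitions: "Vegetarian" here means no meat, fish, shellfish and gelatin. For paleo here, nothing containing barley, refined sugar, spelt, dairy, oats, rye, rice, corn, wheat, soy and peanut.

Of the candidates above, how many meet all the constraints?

A: not usable as a structure; has anchovy, so not vegetarian (and 1 more) — out
B: only potato starch and xanthan gum; none excluded — OK
C: has prawn, so not vegetarian; has rye, so not paleo — no
D: not usable as a structure; has chicken stock, so not vegetarian (and 2 more) — reject
E: has crab, so not vegetarian; has coconut cream, so not coconut-free — no
F: only beet and tapioca; none excluded — valid
G: has shrimp, so not vegetarian; has coconut cream, so not coconut-free — no
H: has soy, so not paleo — no
I: has sesame, so not sesame-free — no
J: has sesame seed, so not sesame-free; has coconut, so not coconut-free — no
K: only flaxseed; none excluded — OK

3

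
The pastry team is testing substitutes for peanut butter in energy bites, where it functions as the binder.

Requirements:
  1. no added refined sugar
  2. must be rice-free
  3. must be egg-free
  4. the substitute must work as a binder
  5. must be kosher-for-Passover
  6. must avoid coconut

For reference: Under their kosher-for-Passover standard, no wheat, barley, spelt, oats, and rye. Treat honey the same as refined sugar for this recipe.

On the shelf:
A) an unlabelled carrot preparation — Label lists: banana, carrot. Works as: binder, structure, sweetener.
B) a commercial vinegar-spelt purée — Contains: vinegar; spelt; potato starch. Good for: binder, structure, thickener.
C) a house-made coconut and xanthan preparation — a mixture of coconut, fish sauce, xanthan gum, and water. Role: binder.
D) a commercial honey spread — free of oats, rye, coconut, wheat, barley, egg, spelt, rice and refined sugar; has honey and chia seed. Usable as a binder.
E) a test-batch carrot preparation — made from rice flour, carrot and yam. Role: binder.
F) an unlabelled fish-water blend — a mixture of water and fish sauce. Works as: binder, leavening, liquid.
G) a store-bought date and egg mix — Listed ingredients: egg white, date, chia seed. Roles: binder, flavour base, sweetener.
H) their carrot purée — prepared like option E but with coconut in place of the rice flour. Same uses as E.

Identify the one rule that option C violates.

usable as a binder: satisfied
kosher-for-Passover: satisfied
coconut-free: has coconut — fails
no-added-sugar: satisfied
rice-free: satisfied
egg-free: satisfied

coconut-free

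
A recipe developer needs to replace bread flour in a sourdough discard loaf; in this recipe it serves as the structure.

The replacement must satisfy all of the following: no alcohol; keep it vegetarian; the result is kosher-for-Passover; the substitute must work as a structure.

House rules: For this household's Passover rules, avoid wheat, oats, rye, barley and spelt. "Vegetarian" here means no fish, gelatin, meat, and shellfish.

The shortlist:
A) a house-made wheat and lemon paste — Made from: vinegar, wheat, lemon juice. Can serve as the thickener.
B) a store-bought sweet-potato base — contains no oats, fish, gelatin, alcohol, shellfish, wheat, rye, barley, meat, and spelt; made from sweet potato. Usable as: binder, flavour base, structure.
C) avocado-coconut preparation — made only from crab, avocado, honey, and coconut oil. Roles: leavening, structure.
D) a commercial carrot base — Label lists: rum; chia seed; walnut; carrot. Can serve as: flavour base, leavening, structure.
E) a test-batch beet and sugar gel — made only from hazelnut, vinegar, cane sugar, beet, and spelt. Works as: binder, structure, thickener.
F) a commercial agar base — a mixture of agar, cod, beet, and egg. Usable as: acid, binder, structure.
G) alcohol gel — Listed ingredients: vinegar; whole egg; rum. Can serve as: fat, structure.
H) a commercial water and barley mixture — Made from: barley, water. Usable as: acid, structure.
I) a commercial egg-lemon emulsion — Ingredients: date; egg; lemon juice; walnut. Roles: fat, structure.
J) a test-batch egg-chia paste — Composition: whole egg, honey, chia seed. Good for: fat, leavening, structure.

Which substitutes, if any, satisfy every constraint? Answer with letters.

A: not usable as a structure; has wheat, so not kosher-for-Passover — out
B: every rule checks out — keep
C: has crab, so not vegetarian — no
D: has rum, so not alcohol-free — out
E: has spelt, so not kosher-for-Passover — reject
F: has cod, so not vegetarian — reject
G: has rum, so not alcohol-free — out
H: has barley, so not kosher-for-Passover — reject
I: all constraints satisfied — OK
J: every rule checks out — keep

B, I, J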